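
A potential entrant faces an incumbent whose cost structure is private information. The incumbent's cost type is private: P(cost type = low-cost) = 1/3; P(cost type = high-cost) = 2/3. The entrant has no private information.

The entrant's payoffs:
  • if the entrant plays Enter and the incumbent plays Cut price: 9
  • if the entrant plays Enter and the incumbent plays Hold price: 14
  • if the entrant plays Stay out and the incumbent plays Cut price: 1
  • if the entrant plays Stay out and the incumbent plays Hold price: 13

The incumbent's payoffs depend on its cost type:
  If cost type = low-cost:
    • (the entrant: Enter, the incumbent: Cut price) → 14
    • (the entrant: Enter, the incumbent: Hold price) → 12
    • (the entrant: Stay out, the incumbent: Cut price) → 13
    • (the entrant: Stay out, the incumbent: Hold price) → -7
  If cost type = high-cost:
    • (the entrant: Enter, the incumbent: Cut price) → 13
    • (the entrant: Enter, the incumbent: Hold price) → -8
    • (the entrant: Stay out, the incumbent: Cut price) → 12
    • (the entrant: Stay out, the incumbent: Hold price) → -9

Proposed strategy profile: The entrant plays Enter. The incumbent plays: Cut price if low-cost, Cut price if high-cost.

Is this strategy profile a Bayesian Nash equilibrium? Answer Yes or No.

Yes

The entrant plays Enter: E[Enter] = 1/3·(9) + 2/3·(9) = 9; E[Stay out] = 1. Best-responding. ✓
The incumbent (cost type low-cost), facing Enter: Cut price gives 14, Hold price gives 12. Proposed Cut price is best. ✓
The incumbent (cost type high-cost), facing Enter: Cut price gives 13, Hold price gives -8. Proposed Cut price is best. ✓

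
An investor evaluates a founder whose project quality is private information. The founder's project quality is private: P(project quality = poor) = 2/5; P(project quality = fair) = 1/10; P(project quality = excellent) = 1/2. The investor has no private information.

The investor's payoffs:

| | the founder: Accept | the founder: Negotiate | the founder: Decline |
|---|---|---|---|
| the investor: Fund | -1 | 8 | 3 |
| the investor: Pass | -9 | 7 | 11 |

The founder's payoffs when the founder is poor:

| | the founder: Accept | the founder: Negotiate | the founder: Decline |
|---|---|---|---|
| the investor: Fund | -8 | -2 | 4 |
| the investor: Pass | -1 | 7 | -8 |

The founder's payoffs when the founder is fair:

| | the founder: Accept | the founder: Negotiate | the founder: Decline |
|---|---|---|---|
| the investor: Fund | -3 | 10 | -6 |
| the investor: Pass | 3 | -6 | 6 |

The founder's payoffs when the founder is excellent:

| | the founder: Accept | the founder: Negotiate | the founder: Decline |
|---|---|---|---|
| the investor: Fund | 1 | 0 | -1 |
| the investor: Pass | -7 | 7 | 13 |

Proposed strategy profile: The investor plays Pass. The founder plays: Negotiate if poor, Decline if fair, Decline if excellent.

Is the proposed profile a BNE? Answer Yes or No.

Yes

The investor plays Pass: E[Pass] = 2/5·(7) + 1/10·(11) + 1/2·(11) = 47/5; E[Fund] = 5. Best-responding. ✓
The founder (project quality poor), facing Pass: Accept gives -1, Negotiate gives 7, Decline gives -8. Proposed Negotiate is best. ✓
The founder (project quality fair), facing Pass: Accept gives 3, Negotiate gives -6, Decline gives 6. Proposed Decline is best. ✓
The founder (project quality excellent), facing Pass: Accept gives -7, Negotiate gives 7, Decline gives 13. Proposed Decline is best. ✓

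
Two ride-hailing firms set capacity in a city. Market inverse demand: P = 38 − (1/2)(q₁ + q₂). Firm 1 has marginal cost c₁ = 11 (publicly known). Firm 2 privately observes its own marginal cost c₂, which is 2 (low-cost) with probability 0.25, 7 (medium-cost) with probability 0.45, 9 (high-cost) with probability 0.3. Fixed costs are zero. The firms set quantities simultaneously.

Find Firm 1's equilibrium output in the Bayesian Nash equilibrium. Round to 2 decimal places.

Each type of Firm 2 best-responds to q₁; Firm 1 best-responds to the expected q₂ over Firm 2's types.
Firm 2 with cost c maximizes (38 − (1/2)(q₁+q₂) − c)·q₂, giving q₂(c) = (38 − c − (1/2)q₁).
E[c₂] = 0.25·2 + 0.45·7 + 0.3·9 = 6.35
Firm 1's FOC against E[q₂] yields q₁ = (38 − 2·11 + E[c₂])/(3/2) = (38 − 22 + 6.35)/(3/2) = 14.9.

14.90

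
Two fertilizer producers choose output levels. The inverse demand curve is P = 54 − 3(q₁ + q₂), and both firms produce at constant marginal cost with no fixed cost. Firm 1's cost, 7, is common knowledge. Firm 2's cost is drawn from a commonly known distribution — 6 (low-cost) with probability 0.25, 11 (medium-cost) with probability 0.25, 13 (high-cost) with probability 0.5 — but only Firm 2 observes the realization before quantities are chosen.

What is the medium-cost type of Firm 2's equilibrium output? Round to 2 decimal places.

Type-c best response for Firm 2: q₂(c) = (54 − c)/6 − q₁/2.
Firm 1 maximizes expected profit; its first-order condition is 54 − 6q₁ − 3E[q₂] − 7 = 0.
Substituting E[q₂] and solving: E[c₂] = 10.75, so q₁ = (54 − 2·7 + 10.75)/9 = 5.63889.
q₂(medium-cost) = (54 − 11 − 3·5.63889)/6 = 4.34722.

4.35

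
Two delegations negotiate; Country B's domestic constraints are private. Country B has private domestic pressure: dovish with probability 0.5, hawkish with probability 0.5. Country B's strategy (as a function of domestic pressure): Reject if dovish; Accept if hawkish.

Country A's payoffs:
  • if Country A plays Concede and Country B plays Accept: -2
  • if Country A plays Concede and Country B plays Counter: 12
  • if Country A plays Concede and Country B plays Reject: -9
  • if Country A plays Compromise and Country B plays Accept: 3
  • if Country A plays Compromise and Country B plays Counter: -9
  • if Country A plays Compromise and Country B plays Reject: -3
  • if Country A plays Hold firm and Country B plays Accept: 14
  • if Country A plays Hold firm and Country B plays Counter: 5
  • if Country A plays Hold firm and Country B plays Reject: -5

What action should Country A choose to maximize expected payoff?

Hold firm

E[Concede] = 0.5·(-9) + 0.5·(-2) = -5.5
E[Compromise] = 0.5·(-3) + 0.5·(3) = 0
E[Hold firm] = 0.5·(-5) + 0.5·(14) = 4.5
Best response: Hold firm (4.5 is the largest).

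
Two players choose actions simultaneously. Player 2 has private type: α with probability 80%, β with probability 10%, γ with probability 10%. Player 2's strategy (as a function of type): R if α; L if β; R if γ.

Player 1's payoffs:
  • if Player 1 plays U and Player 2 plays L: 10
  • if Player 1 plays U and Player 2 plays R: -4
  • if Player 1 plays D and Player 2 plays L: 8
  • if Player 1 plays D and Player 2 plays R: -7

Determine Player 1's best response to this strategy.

E[U] = 0.8·(-4) + 0.1·(10) + 0.1·(-4) = -2.6
E[D] = 0.8·(-7) + 0.1·(8) + 0.1·(-7) = -5.5
Best response: U (-2.6 is the largest).

U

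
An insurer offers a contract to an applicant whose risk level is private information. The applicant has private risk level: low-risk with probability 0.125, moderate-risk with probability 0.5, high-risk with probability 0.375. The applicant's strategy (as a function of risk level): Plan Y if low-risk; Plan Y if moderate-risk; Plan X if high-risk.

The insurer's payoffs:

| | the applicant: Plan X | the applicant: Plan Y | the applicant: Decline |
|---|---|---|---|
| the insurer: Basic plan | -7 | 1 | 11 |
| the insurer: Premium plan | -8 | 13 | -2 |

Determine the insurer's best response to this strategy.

Premium plan

E[Basic plan] = 0.125·(1) + 0.5·(1) + 0.375·(-7) = -2
E[Premium plan] = 0.125·(13) + 0.5·(13) + 0.375·(-8) = 5.125
Best response: Premium plan (5.125 is the largest).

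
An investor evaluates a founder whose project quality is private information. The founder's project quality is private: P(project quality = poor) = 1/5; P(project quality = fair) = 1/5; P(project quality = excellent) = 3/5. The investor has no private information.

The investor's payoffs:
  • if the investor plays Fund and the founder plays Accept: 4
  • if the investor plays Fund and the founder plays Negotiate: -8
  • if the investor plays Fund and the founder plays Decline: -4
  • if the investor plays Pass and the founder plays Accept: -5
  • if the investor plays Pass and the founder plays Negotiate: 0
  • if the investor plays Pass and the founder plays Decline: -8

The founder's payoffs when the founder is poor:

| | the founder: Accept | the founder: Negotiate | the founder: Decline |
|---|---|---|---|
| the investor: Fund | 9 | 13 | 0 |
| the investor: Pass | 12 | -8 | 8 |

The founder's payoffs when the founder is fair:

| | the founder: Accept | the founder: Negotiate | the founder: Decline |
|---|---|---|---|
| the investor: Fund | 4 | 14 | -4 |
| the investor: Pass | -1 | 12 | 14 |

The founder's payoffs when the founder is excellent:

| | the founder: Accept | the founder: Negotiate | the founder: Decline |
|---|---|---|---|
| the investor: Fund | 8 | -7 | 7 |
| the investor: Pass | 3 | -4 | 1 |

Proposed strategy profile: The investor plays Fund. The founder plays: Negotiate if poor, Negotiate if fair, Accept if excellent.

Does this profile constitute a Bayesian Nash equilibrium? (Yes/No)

A profile is a BNE iff every type of every player is best-responding given beliefs about the other side.
The investor plays Fund: E[Fund] = 1/5·(-8) + 1/5·(-8) + 3/5·(4) = -4/5; E[Pass] = -3. Best-responding. ✓
The founder (project quality poor), facing Fund: Accept gives 9, Negotiate gives 13, Decline gives 0. Proposed Negotiate is best. ✓
The founder (project quality fair), facing Fund: Accept gives 4, Negotiate gives 14, Decline gives -4. Proposed Negotiate is best. ✓
The founder (project quality excellent), facing Fund: Accept gives 8, Negotiate gives -7, Decline gives 7. Proposed Accept is best. ✓

Yes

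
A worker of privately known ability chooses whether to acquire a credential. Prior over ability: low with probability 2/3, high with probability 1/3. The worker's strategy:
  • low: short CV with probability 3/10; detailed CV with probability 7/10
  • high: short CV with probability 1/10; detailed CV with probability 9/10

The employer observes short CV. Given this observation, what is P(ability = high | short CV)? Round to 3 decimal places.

0.143

Apply Bayes' rule using the sender's strategy as the likelihood.
P(short CV) = (2/3)·(3/10) + (1/3)·(1/10) = 7/30
P(high | short CV) = ((1/3)·(1/10)) / (7/30) = (1/30) / (7/30) = 1/7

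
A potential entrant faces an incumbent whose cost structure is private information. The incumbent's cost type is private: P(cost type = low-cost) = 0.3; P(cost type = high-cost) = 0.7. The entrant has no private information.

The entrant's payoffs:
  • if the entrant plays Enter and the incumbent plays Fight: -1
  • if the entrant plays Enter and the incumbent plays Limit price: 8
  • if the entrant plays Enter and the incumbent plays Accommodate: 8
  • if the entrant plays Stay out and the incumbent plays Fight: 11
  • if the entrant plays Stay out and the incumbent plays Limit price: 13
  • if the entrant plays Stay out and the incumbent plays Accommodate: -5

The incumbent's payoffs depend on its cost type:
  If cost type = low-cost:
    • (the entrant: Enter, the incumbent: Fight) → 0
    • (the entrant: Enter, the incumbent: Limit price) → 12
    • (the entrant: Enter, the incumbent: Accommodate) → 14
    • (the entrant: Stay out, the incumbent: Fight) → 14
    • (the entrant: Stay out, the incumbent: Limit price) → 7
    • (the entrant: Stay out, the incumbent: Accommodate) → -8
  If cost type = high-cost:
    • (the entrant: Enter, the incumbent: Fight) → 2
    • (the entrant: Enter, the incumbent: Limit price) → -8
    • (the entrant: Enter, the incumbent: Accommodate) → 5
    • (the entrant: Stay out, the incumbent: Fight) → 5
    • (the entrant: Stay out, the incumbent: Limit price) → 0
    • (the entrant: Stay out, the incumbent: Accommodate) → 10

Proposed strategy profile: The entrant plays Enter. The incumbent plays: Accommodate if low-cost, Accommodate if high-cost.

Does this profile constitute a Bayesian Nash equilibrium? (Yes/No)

The entrant plays Enter: E[Enter] = 0.3·(8) + 0.7·(8) = 8; E[Stay out] = -5. Best-responding. ✓
The incumbent (cost type low-cost), facing Enter: Fight gives 0, Limit price gives 12, Accommodate gives 14. Proposed Accommodate is best. ✓
The incumbent (cost type high-cost), facing Enter: Fight gives 2, Limit price gives -8, Accommodate gives 5. Proposed Accommodate is best. ✓

Yes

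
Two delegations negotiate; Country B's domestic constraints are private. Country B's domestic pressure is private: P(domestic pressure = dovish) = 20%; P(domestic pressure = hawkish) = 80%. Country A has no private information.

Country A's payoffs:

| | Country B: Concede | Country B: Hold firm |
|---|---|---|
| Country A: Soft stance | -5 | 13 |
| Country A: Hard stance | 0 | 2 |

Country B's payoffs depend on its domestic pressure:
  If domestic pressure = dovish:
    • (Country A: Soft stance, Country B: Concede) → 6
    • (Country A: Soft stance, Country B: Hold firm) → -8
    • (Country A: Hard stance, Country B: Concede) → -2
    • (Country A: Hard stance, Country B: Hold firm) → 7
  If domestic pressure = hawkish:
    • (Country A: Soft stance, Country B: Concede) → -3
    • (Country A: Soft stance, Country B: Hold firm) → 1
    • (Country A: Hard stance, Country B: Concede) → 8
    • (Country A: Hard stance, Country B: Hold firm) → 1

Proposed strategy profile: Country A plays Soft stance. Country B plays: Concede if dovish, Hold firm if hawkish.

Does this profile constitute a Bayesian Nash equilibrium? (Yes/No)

Country A plays Soft stance: E[Soft stance] = 0.2·(-5) + 0.8·(13) = 9.4; E[Hard stance] = 1.6. Best-responding. ✓
Country B (domestic pressure dovish), facing Soft stance: Concede gives 6, Hold firm gives -8. Proposed Concede is best. ✓
Country B (domestic pressure hawkish), facing Soft stance: Concede gives -3, Hold firm gives 1. Proposed Hold firm is best. ✓

Yes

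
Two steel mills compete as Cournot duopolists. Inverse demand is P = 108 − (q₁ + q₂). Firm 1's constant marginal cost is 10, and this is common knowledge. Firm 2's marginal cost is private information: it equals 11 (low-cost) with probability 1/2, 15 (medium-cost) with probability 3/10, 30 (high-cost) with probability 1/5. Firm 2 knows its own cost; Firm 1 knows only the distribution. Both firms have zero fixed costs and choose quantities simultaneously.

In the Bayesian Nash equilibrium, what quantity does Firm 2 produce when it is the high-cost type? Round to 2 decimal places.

Type-c best response for Firm 2: q₂(c) = (108 − c)/2 − q₁/2.
Firm 1 maximizes expected profit; its first-order condition is 108 − 2q₁ − E[q₂] − 10 = 0.
Substituting E[q₂] and solving: E[c₂] = 16, so q₁ = (108 − 2·10 + 16)/3 = 34.6667.
q₂(high-cost) = (108 − 30 − 34.6667)/2 = 21.6667.

21.67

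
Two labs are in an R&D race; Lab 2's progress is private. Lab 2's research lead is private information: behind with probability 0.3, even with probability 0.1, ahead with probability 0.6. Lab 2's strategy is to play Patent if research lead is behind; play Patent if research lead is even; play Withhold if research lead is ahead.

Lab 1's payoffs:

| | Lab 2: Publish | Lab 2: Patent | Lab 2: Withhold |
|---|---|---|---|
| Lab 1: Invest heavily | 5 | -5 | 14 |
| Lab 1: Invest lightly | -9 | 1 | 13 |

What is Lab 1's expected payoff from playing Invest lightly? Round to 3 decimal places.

Take the expectation over Lab 2's research lead, weighting each type's action by its prior probability.
E[Invest lightly] = 0.3·1 + 0.1·1 + 0.6·13 = 0.3 + 0.1 + 7.8 = 8.2

8.200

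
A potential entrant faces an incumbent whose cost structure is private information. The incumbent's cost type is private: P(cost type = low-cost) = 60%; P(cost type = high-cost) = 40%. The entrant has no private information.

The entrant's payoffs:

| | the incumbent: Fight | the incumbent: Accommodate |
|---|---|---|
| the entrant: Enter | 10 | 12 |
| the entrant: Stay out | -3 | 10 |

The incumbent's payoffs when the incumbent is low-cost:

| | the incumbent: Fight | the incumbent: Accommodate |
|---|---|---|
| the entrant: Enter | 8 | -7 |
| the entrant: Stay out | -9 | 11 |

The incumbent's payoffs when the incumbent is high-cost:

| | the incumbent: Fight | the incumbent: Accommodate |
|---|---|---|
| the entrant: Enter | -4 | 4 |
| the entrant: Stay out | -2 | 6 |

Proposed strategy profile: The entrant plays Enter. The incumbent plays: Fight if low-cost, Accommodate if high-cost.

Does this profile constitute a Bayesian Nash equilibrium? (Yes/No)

The entrant plays Enter: E[Enter] = 0.6·(10) + 0.4·(12) = 10.8; E[Stay out] = 2.2. Best-responding. ✓
The incumbent (cost type low-cost), facing Enter: Fight gives 8, Accommodate gives -7. Proposed Fight is best. ✓
The incumbent (cost type high-cost), facing Enter: Fight gives -4, Accommodate gives 4. Proposed Accommodate is best. ✓

Yes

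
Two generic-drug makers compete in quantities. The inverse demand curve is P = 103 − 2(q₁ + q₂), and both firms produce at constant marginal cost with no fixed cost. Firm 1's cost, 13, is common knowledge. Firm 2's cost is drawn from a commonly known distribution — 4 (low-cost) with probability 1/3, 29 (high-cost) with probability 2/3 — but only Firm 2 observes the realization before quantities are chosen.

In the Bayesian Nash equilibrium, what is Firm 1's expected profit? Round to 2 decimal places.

529.93

Each type of Firm 2 best-responds to q₁; Firm 1 best-responds to the expected q₂ over Firm 2's types.
Firm 2 with cost c maximizes (103 − 2(q₁+q₂) − c)·q₂, giving q₂(c) = (103 − c − 2q₁)/4.
E[c₂] = 1/3·4 + 2/3·29 = 20.6667
Firm 1's FOC against E[q₂] yields q₁ = (103 − 2·13 + E[c₂])/6 = (103 − 26 + 20.6667)/6 = 16.2778.
E[P] = 103 − 2·(q₁ + E[q₂]) = 45.5556; Firm 1's expected profit = (E[P] − 13)·q₁ = (45.5556 − 13)·16.2778 = 529.932.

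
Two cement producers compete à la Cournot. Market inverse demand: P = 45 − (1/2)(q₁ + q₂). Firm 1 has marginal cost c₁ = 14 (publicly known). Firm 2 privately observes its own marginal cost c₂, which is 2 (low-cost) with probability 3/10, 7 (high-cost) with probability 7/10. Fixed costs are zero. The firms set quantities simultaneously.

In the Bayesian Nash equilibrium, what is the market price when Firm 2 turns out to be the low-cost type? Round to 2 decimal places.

Type-c best response for Firm 2: q₂(c) = (45 − c) − q₁/2.
Firm 1 maximizes expected profit; its first-order condition is 45 − q₁ − (1/2)E[q₂] − 14 = 0.
Substituting E[q₂] and solving: E[c₂] = 5.5, so q₁ = (45 − 2·14 + 5.5)/(3/2) = 15.
q₂(low-cost) = 35.5, so P = 45 − (1/2)·(15 + 35.5) = 19.75.

19.75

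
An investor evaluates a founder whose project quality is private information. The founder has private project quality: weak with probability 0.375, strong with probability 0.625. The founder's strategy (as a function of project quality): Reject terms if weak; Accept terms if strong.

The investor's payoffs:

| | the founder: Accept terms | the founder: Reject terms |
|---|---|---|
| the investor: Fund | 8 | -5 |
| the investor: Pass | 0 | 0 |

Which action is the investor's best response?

Fund

E[Fund] = 0.375·(-5) + 0.625·(8) = 3.125
E[Pass] = 0.375·(0) + 0.625·(0) = 0
Best response: Fund (3.125 is the largest).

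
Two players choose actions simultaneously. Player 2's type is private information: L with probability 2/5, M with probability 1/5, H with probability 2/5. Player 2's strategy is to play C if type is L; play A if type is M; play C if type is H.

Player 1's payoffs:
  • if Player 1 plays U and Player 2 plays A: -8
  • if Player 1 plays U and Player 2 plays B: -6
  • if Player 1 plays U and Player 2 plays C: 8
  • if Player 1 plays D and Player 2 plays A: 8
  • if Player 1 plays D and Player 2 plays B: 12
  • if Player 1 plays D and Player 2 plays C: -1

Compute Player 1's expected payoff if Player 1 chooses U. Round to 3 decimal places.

Take the expectation over Player 2's type, weighting each type's action by its prior probability.
E[U] = 2/5·8 + 1/5·(-8) + 2/5·8 = 16/5 + (-8/5) + 16/5 = 24/5

4.800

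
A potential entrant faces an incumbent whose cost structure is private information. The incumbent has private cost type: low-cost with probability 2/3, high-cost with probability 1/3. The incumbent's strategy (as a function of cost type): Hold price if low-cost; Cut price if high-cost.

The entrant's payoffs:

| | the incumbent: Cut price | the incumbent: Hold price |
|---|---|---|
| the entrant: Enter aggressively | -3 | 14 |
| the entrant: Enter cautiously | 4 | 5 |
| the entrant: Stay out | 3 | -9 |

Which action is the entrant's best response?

Enter aggressively

Compute the entrant's expected payoff for each action, taking the expectation over the incumbent's type.
E[Enter aggressively] = 2/3·(14) + 1/3·(-3) = 25/3
E[Enter cautiously] = 2/3·(5) + 1/3·(4) = 14/3
E[Stay out] = 2/3·(-9) + 1/3·(3) = -5
Best response: Enter aggressively (25/3 is the largest).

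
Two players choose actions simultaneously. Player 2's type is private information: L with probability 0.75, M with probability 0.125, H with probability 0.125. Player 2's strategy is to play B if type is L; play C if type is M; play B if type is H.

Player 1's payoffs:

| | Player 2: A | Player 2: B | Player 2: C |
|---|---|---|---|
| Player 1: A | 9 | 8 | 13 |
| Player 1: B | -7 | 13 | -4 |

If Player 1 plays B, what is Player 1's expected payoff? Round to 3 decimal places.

Take the expectation over Player 2's type, weighting each type's action by its prior probability.
E[B] = 0.75·13 + 0.125·(-4) + 0.125·13 = 9.75 + (-0.5) + 1.625 = 10.875

10.875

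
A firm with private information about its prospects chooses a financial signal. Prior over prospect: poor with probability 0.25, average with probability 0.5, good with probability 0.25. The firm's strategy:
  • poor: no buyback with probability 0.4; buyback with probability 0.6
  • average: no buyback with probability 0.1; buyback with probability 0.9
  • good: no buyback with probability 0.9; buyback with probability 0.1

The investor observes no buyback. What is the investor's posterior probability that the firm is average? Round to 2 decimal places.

0.13

P(no buyback) = 0.25·0.4 + 0.5·0.1 + 0.25·0.9 = 0.375
P(average | no buyback) = (0.5·0.1) / 0.375 = 0.05 / 0.375 = 0.133333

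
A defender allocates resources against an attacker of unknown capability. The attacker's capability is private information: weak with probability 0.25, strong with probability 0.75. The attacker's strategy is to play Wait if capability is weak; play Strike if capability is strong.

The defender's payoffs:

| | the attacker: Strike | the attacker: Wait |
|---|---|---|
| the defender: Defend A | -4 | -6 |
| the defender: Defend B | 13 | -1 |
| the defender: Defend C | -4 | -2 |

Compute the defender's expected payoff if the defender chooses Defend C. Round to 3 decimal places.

Take the expectation over the attacker's capability, weighting each type's action by its prior probability.
E[Defend C] = 0.25·(-2) + 0.75·(-4) = (-0.5) + (-3) = -3.5

-3.500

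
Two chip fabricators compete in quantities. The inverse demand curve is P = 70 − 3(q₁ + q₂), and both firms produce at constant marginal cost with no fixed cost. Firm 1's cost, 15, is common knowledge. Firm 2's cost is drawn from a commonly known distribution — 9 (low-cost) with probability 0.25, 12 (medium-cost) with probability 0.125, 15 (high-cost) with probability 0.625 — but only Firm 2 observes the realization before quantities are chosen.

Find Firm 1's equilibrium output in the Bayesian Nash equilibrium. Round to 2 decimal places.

Each type of Firm 2 best-responds to q₁; Firm 1 best-responds to the expected q₂ over Firm 2's types.
Firm 2 with cost c maximizes (70 − 3(q₁+q₂) − c)·q₂, giving q₂(c) = (70 − c − 3q₁)/6.
E[c₂] = 0.25·9 + 0.125·12 + 0.625·15 = 13.125
Firm 1's FOC against E[q₂] yields q₁ = (70 − 2·15 + E[c₂])/9 = (70 − 30 + 13.125)/9 = 5.90278.

5.90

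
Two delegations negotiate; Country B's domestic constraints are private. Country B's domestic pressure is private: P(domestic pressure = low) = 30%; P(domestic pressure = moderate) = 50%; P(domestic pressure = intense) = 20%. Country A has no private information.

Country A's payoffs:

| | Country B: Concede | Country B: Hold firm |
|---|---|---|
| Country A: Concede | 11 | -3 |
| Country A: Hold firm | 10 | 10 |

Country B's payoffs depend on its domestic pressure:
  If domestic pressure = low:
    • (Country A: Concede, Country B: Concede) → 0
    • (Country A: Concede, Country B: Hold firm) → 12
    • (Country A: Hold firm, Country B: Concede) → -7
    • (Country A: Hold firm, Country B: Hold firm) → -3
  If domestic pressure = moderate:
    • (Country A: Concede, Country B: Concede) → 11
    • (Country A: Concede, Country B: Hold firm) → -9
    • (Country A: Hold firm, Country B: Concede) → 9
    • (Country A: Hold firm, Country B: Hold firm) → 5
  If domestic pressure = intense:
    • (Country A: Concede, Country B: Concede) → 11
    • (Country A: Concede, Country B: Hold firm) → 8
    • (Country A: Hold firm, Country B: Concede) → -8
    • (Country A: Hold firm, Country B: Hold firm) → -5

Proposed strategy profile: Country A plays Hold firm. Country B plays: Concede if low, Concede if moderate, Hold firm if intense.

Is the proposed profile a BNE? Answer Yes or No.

No

Country A plays Hold firm: E[Hold firm] = 0.3·(10) + 0.5·(10) + 0.2·(10) = 10; E[Concede] = 8.2. Best-responding. ✓
Country B (domestic pressure low), facing Hold firm: Concede gives -7, Hold firm gives -3. Proposed Concede is not best — profitable deviation exists. ✗
Country B (domestic pressure moderate), facing Hold firm: Concede gives 9, Hold firm gives 5. Proposed Concede is best. ✓
Country B (domestic pressure intense), facing Hold firm: Concede gives -8, Hold firm gives -5. Proposed Hold firm is best. ✓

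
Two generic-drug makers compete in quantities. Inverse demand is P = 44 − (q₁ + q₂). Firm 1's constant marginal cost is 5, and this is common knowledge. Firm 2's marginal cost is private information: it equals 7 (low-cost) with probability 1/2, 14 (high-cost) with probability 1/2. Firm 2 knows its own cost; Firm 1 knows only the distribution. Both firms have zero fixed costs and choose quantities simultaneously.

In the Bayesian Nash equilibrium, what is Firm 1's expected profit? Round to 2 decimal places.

220.03

Each type of Firm 2 best-responds to q₁; Firm 1 best-responds to the expected q₂ over Firm 2's types.
Firm 2 with cost c maximizes (44 − (q₁+q₂) − c)·q₂, giving q₂(c) = (44 − c − q₁)/2.
E[c₂] = 1/2·7 + 1/2·14 = 10.5
Firm 1's FOC against E[q₂] yields q₁ = (44 − 2·5 + E[c₂])/3 = (44 − 10 + 10.5)/3 = 14.8333.
E[P] = 44 − (q₁ + E[q₂]) = 19.8333; Firm 1's expected profit = (E[P] − 5)·q₁ = (19.8333 − 5)·14.8333 = 220.028.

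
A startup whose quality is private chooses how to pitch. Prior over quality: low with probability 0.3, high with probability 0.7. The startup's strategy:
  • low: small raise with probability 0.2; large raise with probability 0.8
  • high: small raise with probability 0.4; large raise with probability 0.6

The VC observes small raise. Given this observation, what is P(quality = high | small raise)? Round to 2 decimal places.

P(small raise) = 0.3·0.2 + 0.7·0.4 = 0.34
P(high | small raise) = (0.7·0.4) / 0.34 = 0.28 / 0.34 = 0.823529

0.82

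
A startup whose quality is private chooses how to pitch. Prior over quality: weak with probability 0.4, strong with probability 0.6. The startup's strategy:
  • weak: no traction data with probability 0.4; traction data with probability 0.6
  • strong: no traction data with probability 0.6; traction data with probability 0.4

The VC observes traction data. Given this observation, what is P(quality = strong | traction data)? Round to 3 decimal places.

P(traction data) = 0.4·0.6 + 0.6·0.4 = 0.48
P(strong | traction data) = (0.6·0.4) / 0.48 = 0.24 / 0.48 = 0.5

0.500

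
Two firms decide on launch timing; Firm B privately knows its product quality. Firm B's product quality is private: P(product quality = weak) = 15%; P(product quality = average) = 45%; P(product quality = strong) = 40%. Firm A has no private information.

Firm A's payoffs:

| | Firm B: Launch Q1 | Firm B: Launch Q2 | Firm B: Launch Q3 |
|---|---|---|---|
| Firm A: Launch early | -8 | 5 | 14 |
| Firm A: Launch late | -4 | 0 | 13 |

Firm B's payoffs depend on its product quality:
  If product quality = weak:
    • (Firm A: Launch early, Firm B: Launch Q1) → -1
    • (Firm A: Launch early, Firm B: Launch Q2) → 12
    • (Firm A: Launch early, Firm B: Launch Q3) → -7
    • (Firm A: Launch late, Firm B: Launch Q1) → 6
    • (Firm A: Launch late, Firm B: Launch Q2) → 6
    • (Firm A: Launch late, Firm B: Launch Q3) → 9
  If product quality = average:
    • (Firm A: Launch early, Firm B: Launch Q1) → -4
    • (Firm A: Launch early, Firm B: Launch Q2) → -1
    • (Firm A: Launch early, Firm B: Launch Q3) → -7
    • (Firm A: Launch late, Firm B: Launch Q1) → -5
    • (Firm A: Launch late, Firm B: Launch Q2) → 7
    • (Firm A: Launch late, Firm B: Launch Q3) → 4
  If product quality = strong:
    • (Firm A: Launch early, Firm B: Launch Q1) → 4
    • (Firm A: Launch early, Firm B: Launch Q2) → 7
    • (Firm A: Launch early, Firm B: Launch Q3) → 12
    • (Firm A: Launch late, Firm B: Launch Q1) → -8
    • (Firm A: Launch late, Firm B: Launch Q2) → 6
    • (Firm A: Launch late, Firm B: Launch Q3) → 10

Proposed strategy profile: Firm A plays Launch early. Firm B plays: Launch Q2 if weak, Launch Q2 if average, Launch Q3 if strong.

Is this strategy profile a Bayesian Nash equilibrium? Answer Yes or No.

Yes

Firm A plays Launch early: E[Launch early] = 0.15·(5) + 0.45·(5) + 0.4·(14) = 8.6; E[Launch late] = 5.2. Best-responding. ✓
Firm B (product quality weak), facing Launch early: Launch Q1 gives -1, Launch Q2 gives 12, Launch Q3 gives -7. Proposed Launch Q2 is best. ✓
Firm B (product quality average), facing Launch early: Launch Q1 gives -4, Launch Q2 gives -1, Launch Q3 gives -7. Proposed Launch Q2 is best. ✓
Firm B (product quality strong), facing Launch early: Launch Q1 gives 4, Launch Q2 gives 7, Launch Q3 gives 12. Proposed Launch Q3 is best. ✓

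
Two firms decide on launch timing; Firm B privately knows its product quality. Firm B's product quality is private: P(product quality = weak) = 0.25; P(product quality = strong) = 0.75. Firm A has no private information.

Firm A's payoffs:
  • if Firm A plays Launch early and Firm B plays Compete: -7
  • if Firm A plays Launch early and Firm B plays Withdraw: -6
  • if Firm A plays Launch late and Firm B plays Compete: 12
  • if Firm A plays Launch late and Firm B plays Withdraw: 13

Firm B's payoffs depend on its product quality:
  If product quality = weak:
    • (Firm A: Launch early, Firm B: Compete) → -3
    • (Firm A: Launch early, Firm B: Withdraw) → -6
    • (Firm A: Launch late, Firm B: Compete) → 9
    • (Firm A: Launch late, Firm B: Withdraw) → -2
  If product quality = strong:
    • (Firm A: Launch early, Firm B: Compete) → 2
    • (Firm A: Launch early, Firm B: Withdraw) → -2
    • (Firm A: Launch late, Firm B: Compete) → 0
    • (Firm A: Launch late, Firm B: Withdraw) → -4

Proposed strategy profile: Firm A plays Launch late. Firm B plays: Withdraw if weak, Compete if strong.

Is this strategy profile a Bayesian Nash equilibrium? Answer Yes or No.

No

Firm A plays Launch late: E[Launch late] = 0.25·(13) + 0.75·(12) = 12.25; E[Launch early] = -6.75. Best-responding. ✓
Firm B (product quality weak), facing Launch late: Compete gives 9, Withdraw gives -2. Proposed Withdraw is not best — profitable deviation exists. ✗
Firm B (product quality strong), facing Launch late: Compete gives 0, Withdraw gives -4. Proposed Compete is best. ✓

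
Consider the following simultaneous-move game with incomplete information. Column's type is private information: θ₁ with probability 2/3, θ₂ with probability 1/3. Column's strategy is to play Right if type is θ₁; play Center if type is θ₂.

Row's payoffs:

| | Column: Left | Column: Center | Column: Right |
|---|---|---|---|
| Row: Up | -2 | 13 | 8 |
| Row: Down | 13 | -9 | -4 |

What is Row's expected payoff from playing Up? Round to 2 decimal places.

E[Up] = 2/3·8 + 1/3·13 = 16/3 + 13/3 = 29/3

9.67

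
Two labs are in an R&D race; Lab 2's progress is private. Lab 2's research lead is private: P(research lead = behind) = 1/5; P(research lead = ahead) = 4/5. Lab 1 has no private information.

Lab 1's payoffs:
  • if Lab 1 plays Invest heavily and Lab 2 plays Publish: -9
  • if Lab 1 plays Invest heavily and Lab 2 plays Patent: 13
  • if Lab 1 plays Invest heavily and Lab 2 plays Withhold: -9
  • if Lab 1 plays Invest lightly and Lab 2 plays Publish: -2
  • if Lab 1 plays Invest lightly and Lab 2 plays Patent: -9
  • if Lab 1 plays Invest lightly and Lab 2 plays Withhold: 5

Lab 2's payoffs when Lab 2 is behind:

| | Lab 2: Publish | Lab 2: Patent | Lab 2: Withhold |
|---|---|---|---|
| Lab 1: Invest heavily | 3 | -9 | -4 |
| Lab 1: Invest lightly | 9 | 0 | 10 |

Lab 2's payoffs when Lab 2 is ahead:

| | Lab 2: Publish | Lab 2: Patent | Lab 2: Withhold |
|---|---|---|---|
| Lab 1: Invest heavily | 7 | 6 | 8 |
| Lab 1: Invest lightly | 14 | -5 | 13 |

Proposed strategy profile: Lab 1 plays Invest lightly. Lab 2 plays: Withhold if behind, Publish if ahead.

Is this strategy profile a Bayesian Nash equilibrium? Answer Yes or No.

A profile is a BNE iff every type of every player is best-responding given beliefs about the other side.
Lab 1 plays Invest lightly: E[Invest lightly] = 1/5·(5) + 4/5·(-2) = -3/5; E[Invest heavily] = -9. Best-responding. ✓
Lab 2 (research lead behind), facing Invest lightly: Publish gives 9, Patent gives 0, Withhold gives 10. Proposed Withhold is best. ✓
Lab 2 (research lead ahead), facing Invest lightly: Publish gives 14, Patent gives -5, Withhold gives 13. Proposed Publish is best. ✓

Yes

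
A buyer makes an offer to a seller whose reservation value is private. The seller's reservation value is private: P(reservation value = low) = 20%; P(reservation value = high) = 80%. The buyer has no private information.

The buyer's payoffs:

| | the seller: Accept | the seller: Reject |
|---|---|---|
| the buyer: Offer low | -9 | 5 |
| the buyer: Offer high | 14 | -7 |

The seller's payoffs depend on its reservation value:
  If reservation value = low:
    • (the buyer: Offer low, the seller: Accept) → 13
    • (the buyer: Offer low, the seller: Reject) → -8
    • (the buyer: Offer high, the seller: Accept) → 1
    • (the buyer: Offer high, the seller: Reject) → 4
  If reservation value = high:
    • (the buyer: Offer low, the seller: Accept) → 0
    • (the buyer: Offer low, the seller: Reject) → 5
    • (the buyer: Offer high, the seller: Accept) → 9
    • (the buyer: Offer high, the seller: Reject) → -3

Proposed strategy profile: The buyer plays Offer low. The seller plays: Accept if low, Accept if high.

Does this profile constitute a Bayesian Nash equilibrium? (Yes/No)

No

The buyer plays Offer low: E[Offer low] = 0.2·(-9) + 0.8·(-9) = -9; E[Offer high] = 14. Not best-responding. ✗
The seller (reservation value low), facing Offer low: Accept gives 13, Reject gives -8. Proposed Accept is best. ✓
The seller (reservation value high), facing Offer low: Accept gives 0, Reject gives 5. Proposed Accept is not best — profitable deviation exists. ✗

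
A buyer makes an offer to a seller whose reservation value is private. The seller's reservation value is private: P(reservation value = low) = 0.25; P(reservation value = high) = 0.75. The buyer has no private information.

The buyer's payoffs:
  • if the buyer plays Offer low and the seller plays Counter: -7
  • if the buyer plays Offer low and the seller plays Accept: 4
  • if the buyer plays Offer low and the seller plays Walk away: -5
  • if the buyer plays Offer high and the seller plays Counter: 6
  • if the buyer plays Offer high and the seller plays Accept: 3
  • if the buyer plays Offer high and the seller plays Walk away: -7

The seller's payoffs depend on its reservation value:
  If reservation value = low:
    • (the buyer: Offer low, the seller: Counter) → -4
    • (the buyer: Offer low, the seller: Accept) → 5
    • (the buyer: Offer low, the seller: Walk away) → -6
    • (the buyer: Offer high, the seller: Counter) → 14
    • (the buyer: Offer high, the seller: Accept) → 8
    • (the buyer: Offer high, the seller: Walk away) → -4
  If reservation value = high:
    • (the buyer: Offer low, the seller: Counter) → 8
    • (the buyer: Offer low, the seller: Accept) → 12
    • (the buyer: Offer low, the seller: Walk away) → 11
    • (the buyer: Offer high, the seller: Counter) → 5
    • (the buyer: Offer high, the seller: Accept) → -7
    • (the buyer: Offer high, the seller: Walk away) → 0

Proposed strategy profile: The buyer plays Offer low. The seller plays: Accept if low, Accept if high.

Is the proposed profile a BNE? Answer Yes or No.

Yes

A profile is a BNE iff every type of every player is best-responding given beliefs about the other side.
The buyer plays Offer low: E[Offer low] = 0.25·(4) + 0.75·(4) = 4; E[Offer high] = 3. Best-responding. ✓
The seller (reservation value low), facing Offer low: Counter gives -4, Accept gives 5, Walk away gives -6. Proposed Accept is best. ✓
The seller (reservation value high), facing Offer low: Counter gives 8, Accept gives 12, Walk away gives 11. Proposed Accept is best. ✓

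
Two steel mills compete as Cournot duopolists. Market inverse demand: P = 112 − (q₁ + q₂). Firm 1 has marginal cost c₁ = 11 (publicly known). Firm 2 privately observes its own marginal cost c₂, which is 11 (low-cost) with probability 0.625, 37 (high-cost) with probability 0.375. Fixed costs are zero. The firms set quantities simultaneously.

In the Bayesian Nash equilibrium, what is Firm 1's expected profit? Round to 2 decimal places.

1362.84

Type-c best response for Firm 2: q₂(c) = (112 − c)/2 − q₁/2.
Firm 1 maximizes expected profit; its first-order condition is 112 − 2q₁ − E[q₂] − 11 = 0.
Substituting E[q₂] and solving: E[c₂] = 20.75, so q₁ = (112 − 2·11 + 20.75)/3 = 36.9167.
E[P] = 112 − (q₁ + E[q₂]) = 47.9167; Firm 1's expected profit = (E[P] − 11)·q₁ = (47.9167 − 11)·36.9167 = 1362.84.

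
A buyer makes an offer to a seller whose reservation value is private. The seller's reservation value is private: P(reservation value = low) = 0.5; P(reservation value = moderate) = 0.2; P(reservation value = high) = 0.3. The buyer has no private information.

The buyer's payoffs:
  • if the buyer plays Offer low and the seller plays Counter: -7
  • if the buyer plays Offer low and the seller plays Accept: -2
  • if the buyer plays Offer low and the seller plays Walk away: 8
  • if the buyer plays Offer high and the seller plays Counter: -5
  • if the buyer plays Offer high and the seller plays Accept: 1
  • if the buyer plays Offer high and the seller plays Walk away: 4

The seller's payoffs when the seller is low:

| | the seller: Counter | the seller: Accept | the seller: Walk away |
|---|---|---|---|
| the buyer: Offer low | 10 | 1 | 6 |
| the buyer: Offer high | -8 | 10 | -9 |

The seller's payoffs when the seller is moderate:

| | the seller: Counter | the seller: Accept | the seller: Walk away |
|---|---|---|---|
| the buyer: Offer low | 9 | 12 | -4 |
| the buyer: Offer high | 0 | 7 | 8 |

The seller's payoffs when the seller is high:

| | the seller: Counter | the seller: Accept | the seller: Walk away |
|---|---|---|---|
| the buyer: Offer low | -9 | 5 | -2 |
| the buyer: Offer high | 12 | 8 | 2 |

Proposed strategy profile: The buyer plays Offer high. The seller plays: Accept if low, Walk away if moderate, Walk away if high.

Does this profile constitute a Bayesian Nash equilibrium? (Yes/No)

The buyer plays Offer high: E[Offer high] = 0.5·(1) + 0.2·(4) + 0.3·(4) = 2.5; E[Offer low] = 3. Not best-responding. ✗
The seller (reservation value low), facing Offer high: Counter gives -8, Accept gives 10, Walk away gives -9. Proposed Accept is best. ✓
The seller (reservation value moderate), facing Offer high: Counter gives 0, Accept gives 7, Walk away gives 8. Proposed Walk away is best. ✓
The seller (reservation value high), facing Offer high: Counter gives 12, Accept gives 8, Walk away gives 2. Proposed Walk away is not best — profitable deviation exists. ✗

No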